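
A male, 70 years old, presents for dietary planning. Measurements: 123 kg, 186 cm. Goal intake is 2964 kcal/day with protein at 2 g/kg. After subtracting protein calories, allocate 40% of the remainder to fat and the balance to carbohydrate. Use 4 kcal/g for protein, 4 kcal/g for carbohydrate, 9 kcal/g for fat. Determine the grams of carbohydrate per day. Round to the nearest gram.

297 g/day

Protein = 2 × 123 = 246 g → 246 × 4 = 984 kcal.
Non-protein calories = 2964 − 984 = 1980 kcal.
Fat: 40% × 1980 = 792 kcal; carbohydrate: 1188 kcal.
Carbohydrate: 1188 kcal ÷ 4 kcal/g = 297 g.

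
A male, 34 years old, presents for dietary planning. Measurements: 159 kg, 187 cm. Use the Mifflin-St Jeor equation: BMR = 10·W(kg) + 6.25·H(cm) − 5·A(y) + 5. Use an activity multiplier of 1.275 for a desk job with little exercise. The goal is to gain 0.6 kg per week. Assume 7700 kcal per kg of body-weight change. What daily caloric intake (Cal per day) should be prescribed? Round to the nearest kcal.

Mifflin-St Jeor (male): BMR = 10(159) + 6.25(187) − 5(34) + 5 = 1590 + 1168.75 − 170 + 5 = 2593.75 kcal/day.
TEE = 2593.75 × 1.275 = 3307.0313 kcal/day.
Required daily surplus = 0.6 × 7700 ÷ 7 = 660 kcal/day.
Target intake = 3307.0313 + 660 = 3967.0313 kcal/day.

3967 Cal per day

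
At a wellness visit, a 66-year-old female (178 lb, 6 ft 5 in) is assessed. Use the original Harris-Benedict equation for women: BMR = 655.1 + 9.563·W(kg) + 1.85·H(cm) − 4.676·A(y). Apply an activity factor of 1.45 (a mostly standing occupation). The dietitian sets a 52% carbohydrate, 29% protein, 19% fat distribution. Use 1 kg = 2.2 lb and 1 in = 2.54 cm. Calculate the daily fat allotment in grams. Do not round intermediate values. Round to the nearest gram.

Convert to metric: weight = 178 ÷ 2.2 = 80.9091 kg; height = (6×12 + 5) × 2.54 = 77 × 2.54 = 195.58 cm.
Harris-Benedict: BMR = 655.1 + 9.563(80.9091) + 1.85(195.58) − 4.676(66) = 1482.0406 kcal/day.
TEE = 1482.0406 × 1.45 = 2148.9589 kcal/day.
Fat energy = 19% × 2148.9589 = 408.3022 kcal.
Fat = 408.3022 ÷ 9 kcal/g = 45.3669 g.

45 g/day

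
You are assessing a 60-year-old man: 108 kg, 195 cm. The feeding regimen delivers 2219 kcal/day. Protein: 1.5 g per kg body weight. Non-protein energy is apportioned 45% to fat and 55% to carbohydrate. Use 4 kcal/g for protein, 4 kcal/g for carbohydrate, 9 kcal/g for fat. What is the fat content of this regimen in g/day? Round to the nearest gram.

Protein = 1.5 × 108 = 162 g → 162 × 4 = 648 kcal.
Non-protein calories = 2219 − 648 = 1571 kcal.
Fat: 45% × 1571 = 706.95 kcal; carbohydrate: 864.05 kcal.
Fat: 706.95 kcal ÷ 9 kcal/g = 78.55 g.

79 g/day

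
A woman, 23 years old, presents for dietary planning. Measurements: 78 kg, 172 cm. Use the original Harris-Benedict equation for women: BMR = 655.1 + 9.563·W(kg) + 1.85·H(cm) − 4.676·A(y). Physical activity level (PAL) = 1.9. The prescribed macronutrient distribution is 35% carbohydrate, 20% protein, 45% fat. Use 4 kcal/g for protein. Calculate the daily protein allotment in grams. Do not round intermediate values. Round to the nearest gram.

Harris-Benedict: BMR = 655.1 + 9.563(78) + 1.85(172) − 4.676(23) = 1611.666 kcal/day.
TEE = 1611.666 × 1.9 = 3062.1654 kcal/day.
Protein energy = 20% × 3062.1654 = 612.4331 kcal.
Protein = 612.4331 ÷ 4 kcal/g = 153.1083 g.

153 g/day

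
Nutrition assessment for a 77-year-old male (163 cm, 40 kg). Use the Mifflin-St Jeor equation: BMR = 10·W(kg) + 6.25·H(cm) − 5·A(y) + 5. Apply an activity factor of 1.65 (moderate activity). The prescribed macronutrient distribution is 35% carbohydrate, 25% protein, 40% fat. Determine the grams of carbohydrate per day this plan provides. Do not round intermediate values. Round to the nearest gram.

Mifflin-St Jeor (male): BMR = 10(40) + 6.25(163) − 5(77) + 5 = 400 + 1018.75 − 385 + 5 = 1038.75 kcal/day.
TEE = 1038.75 × 1.65 = 1713.9375 kcal/day.
Carbohydrate energy = 35% × 1713.9375 = 599.8781 kcal.
Carbohydrate = 599.8781 ÷ 4 kcal/g = 149.9695 g.

150 g/day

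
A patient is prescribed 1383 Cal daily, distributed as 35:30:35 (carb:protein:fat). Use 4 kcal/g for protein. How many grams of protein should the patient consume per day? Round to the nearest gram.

104 g/day

Protein energy = 30% × 1383 = 414.9 kcal.
At 4 kcal/g: 414.9 ÷ 4 = 103.725 g.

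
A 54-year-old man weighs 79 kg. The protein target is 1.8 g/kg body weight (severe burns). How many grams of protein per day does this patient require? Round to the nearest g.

Protein = 1.8 g/kg × 79 kg = 142.2 g/day.

142 g/day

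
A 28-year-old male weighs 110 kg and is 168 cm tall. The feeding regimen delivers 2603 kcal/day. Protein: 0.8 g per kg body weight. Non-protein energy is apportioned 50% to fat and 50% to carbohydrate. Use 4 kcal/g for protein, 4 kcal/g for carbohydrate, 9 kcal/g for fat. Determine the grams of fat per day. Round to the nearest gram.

125 g/day

Protein = 0.8 × 110 = 88 g → 88 × 4 = 352 kcal.
Non-protein calories = 2603 − 352 = 2251 kcal.
Fat: 50% × 2251 = 1125.5 kcal; carbohydrate: 1125.5 kcal.
Fat: 1125.5 kcal ÷ 9 kcal/g = 125.0556 g.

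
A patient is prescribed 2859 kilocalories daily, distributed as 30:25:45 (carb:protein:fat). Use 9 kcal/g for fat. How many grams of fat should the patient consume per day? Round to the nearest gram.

143 g/day

Fat energy = 45% × 2859 = 1286.55 kcal.
At 9 kcal/g: 1286.55 ÷ 9 = 142.95 g.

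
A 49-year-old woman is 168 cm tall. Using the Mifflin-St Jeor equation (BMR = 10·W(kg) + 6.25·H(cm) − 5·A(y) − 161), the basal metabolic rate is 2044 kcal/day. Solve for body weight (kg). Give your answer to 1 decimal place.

2044 = 10·W + 6.25(168) − 5(49) − 161
10·W = 2044 − 644 = 1400, so W = 140 kg.

140.0 kg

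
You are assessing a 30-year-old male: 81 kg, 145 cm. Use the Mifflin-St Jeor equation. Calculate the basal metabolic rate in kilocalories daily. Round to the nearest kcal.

Mifflin-St Jeor (male): BMR = 10(81) + 6.25(145) − 5(30) + 5 = 810 + 906.25 − 150 + 5 = 1571.25 kcal/day.

1571 kilocalories daily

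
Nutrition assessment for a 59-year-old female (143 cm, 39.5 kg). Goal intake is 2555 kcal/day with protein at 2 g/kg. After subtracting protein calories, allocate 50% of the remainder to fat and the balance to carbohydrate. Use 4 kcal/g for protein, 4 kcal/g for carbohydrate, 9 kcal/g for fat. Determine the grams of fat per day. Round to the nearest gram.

124 g/day

Protein = 2 × 39.5 = 79 g → 79 × 4 = 316 kcal.
Non-protein calories = 2555 − 316 = 2239 kcal.
Fat: 50% × 2239 = 1119.5 kcal; carbohydrate: 1119.5 kcal.
Fat: 1119.5 kcal ÷ 9 kcal/g = 124.3889 g.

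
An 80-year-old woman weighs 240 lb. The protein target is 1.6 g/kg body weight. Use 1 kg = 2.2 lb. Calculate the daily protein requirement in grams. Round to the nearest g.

175 g/day

Weight in kg = 240 ÷ 2.2 = 109.0909 kg.
Protein = 1.6 g/kg × 109.0909 kg = 174.5455 g/day.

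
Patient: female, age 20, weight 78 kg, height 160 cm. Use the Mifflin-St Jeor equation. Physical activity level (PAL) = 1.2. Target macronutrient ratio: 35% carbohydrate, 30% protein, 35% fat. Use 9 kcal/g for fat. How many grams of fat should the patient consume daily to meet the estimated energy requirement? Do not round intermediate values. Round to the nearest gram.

71 g/day

Mifflin-St Jeor (female): BMR = 10(78) + 6.25(160) − 5(20) − 161 = 780 + 1000 − 100 − 161 = 1519 kcal/day.
TEE = 1519 × 1.2 = 1822.8 kcal/day.
Fat energy = 35% × 1822.8 = 637.98 kcal.
Fat = 637.98 ÷ 9 kcal/g = 70.8867 g.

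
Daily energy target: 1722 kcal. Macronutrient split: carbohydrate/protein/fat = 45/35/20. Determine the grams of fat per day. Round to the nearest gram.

Fat energy = 20% × 1722 = 344.4 kcal.
At 9 kcal/g: 344.4 ÷ 9 = 38.2667 g.

38 g/day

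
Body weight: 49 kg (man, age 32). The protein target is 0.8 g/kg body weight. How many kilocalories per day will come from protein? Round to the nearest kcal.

157 kcal/day

Protein = 0.8 g/kg × 49 kg = 39.2 g/day.
Protein energy = 39.2 g × 4 kcal/g = 156.8 kcal/day.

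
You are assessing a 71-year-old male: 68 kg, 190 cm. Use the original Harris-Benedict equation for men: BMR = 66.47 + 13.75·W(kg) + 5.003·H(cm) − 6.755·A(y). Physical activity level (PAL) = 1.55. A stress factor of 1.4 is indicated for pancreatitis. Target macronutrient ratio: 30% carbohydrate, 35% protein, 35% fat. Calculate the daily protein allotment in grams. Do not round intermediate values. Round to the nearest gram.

Harris-Benedict: BMR = 66.47 + 13.75(68) + 5.003(190) − 6.755(71) = 1472.435 kcal/day.
TEE = 1472.435 × 1.55 = 2282.2743 kcal/day.
With stress factor 1.4: 2282.2743 × 1.4 = 3195.184 kcal/day.
Protein energy = 35% × 3195.184 = 1118.3144 kcal.
Protein = 1118.3144 ÷ 4 kcal/g = 279.5786 g.

280 g/day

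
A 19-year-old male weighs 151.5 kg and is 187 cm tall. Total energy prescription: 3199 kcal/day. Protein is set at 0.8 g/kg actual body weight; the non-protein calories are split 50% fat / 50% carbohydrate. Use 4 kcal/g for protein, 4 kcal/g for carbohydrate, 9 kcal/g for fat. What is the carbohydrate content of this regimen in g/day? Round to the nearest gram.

Protein = 0.8 × 151.5 = 121.2 g → 121.2 × 4 = 484.8 kcal.
Non-protein calories = 3199 − 484.8 = 2714.2 kcal.
Fat: 50% × 2714.2 = 1357.1 kcal; carbohydrate: 1357.1 kcal.
Carbohydrate: 1357.1 kcal ÷ 4 kcal/g = 339.275 g.

339 g/day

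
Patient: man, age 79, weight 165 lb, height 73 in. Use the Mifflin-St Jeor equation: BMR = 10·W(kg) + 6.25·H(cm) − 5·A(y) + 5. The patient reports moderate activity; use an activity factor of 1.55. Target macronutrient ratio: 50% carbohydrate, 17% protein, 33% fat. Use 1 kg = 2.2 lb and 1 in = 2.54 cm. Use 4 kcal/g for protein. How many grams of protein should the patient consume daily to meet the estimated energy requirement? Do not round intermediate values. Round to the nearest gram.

Convert to metric: weight = 165 ÷ 2.2 = 75 kg; height = 73 × 2.54 = 185.42 cm.
Mifflin-St Jeor (male): BMR = 10(75) + 6.25(185.42) − 5(79) + 5 = 750 + 1158.875 − 395 + 5 = 1518.875 kcal/day.
TEE = 1518.875 × 1.55 = 2354.2563 kcal/day.
Protein energy = 17% × 2354.2563 = 400.2236 kcal.
Protein = 400.2236 ÷ 4 kcal/g = 100.0559 g.

100 g/day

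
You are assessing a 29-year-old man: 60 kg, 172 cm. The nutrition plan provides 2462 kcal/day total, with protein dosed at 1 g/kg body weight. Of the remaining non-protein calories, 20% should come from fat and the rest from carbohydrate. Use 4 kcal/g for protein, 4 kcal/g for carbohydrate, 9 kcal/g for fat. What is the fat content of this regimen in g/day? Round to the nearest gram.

49 g/day

Protein = 1 × 60 = 60 g → 60 × 4 = 240 kcal.
Non-protein calories = 2462 − 240 = 2222 kcal.
Fat: 20% × 2222 = 444.4 kcal; carbohydrate: 1777.6 kcal.
Fat: 444.4 kcal ÷ 9 kcal/g = 49.3778 g.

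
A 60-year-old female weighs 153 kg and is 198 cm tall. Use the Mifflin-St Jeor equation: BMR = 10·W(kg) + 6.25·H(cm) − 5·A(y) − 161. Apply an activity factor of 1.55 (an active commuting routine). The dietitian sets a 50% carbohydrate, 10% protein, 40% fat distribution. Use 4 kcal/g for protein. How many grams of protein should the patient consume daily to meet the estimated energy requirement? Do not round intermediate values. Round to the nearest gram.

Mifflin-St Jeor (female): BMR = 10(153) + 6.25(198) − 5(60) − 161 = 1530 + 1237.5 − 300 − 161 = 2306.5 kcal/day.
TEE = 2306.5 × 1.55 = 3575.075 kcal/day.
Protein energy = 10% × 3575.075 = 357.5075 kcal.
Protein = 357.5075 ÷ 4 kcal/g = 89.3769 g.

89 g/day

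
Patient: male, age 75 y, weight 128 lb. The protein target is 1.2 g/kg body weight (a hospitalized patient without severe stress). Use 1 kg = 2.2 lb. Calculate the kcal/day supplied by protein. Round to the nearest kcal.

279 kcal/day

Weight in kg = 128 ÷ 2.2 = 58.1818 kg.
Protein = 1.2 g/kg × 58.1818 kg = 69.8182 g/day.
Protein energy = 69.8182 g × 4 kcal/g = 279.2727 kcal/day.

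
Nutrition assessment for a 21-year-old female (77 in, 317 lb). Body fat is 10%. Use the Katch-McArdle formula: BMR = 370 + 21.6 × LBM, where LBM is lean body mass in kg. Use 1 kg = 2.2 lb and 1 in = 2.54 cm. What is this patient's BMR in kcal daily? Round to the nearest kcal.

Convert to metric: weight = 317 ÷ 2.2 = 144.0909 kg; height = 77 × 2.54 = 195.58 cm.
LBM = 144.0909 × (1 − 0.1) = 129.6818 kg. Katch-McArdle: BMR = 370 + 21.6 × 129.6818 = 3171.1273 kcal/day.

3171 kcal daily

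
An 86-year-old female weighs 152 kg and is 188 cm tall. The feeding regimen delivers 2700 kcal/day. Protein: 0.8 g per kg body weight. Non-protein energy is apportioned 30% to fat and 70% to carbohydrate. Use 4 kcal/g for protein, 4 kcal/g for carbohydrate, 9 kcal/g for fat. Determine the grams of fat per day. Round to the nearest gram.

74 g/day

Protein = 0.8 × 152 = 121.6 g → 121.6 × 4 = 486.4 kcal.
Non-protein calories = 2700 − 486.4 = 2213.6 kcal.
Fat: 30% × 2213.6 = 664.08 kcal; carbohydrate: 1549.52 kcal.
Fat: 664.08 kcal ÷ 9 kcal/g = 73.7867 g.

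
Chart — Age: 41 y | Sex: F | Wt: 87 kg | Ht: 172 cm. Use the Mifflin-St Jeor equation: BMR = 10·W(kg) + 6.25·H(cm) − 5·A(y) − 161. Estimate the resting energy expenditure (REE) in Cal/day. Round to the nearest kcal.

Mifflin-St Jeor (female): BMR = 10(87) + 6.25(172) − 5(41) − 161 = 870 + 1075 − 205 − 161 = 1579 kcal/day.

1579 Cal/day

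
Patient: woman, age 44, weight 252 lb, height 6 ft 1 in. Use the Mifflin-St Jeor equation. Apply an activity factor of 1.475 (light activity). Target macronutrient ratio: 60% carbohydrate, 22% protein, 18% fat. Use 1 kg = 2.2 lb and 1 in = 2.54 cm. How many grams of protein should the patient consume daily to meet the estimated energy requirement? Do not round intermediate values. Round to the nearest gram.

Convert to metric: weight = 252 ÷ 2.2 = 114.5455 kg; height = (6×12 + 1) × 2.54 = 73 × 2.54 = 185.42 cm.
Mifflin-St Jeor (female): BMR = 10(114.5455) + 6.25(185.42) − 5(44) − 161 = 1145.4545 + 1158.875 − 220 − 161 = 1923.3295 kcal/day.
TEE = 1923.3295 × 1.475 = 2836.9111 kcal/day.
Protein energy = 22% × 2836.9111 = 624.1204 kcal.
Protein = 624.1204 ÷ 4 kcal/g = 156.0301 g.

156 g/day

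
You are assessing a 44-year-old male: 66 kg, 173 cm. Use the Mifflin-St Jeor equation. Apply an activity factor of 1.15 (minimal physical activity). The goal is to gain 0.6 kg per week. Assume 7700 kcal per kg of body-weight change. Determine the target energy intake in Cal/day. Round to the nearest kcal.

Mifflin-St Jeor (male): BMR = 10(66) + 6.25(173) − 5(44) + 5 = 660 + 1081.25 − 220 + 5 = 1526.25 kcal/day.
TEE = 1526.25 × 1.15 = 1755.1875 kcal/day.
Required daily surplus = 0.6 × 7700 ÷ 7 = 660 kcal/day.
Target intake = 1755.1875 + 660 = 2415.1875 kcal/day.

2415 Cal/day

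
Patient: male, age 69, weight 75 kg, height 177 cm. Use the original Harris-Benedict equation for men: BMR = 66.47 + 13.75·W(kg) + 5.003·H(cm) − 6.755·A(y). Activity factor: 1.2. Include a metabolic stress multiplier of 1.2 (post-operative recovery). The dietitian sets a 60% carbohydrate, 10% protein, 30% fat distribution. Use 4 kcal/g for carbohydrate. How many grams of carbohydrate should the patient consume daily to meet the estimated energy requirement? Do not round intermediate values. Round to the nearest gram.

328 g/day

Harris-Benedict: BMR = 66.47 + 13.75(75) + 5.003(177) − 6.755(69) = 1517.156 kcal/day.
TEE = 1517.156 × 1.2 = 1820.5872 kcal/day.
With stress factor 1.2: 1820.5872 × 1.2 = 2184.7046 kcal/day.
Carbohydrate energy = 60% × 2184.7046 = 1310.8228 kcal.
Carbohydrate = 1310.8228 ÷ 4 kcal/g = 327.7057 g.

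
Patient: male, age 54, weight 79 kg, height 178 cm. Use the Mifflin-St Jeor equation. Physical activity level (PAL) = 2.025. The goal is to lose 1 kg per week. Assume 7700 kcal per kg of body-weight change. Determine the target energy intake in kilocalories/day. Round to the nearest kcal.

2216 kilocalories/day

Mifflin-St Jeor (male): BMR = 10(79) + 6.25(178) − 5(54) + 5 = 790 + 1112.5 − 270 + 5 = 1637.5 kcal/day.
TEE = 1637.5 × 2.025 = 3315.9375 kcal/day.
Required daily deficit = 1 × 7700 ÷ 7 = 1100 kcal/day.
Target intake = 3315.9375 − 1100 = 2215.9375 kcal/day.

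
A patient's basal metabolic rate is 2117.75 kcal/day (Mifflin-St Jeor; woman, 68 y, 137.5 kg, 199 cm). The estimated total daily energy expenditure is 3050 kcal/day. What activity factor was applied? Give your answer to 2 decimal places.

1.44

Activity factor = TEE ÷ BMR = 3050 ÷ 2117.75 = 1.44.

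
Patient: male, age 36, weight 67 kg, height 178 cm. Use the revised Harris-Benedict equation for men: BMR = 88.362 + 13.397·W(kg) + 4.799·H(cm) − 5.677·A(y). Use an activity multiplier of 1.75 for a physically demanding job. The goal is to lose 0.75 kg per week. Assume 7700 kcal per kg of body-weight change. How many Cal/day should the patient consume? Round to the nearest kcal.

2038 Cal/day

Harris-Benedict: BMR = 88.362 + 13.397(67) + 4.799(178) − 5.677(36) = 1635.811 kcal/day.
TEE = 1635.811 × 1.75 = 2862.6693 kcal/day.
Required daily deficit = 0.75 × 7700 ÷ 7 = 825 kcal/day.
Target intake = 2862.6693 − 825 = 2037.6693 kcal/day.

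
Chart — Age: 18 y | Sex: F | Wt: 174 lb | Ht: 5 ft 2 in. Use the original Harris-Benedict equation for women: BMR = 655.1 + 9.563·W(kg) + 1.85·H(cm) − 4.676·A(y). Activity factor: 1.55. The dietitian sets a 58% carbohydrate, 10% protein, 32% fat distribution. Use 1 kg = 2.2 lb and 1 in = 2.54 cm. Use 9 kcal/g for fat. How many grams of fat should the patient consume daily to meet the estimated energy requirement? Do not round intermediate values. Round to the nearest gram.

89 g/day

Convert to metric: weight = 174 ÷ 2.2 = 79.0909 kg; height = (5×12 + 2) × 2.54 = 62 × 2.54 = 157.48 cm.
Harris-Benedict: BMR = 655.1 + 9.563(79.0909) + 1.85(157.48) − 4.676(18) = 1618.6164 kcal/day.
TEE = 1618.6164 × 1.55 = 2508.8554 kcal/day.
Fat energy = 32% × 2508.8554 = 802.8337 kcal.
Fat = 802.8337 ÷ 9 kcal/g = 89.2037 g.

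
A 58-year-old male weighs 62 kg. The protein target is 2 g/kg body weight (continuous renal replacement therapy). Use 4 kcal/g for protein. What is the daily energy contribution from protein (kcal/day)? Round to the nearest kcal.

Protein = 2 g/kg × 62 kg = 124 g/day.
Protein energy = 124 g × 4 kcal/g = 496 kcal/day.

496 kcal/day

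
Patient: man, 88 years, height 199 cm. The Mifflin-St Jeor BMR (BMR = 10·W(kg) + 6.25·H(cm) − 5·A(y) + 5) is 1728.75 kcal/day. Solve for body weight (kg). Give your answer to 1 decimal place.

1728.75 = 10·W + 6.25(199) − 5(88) + 5
10·W = 1728.75 − 808.75 = 920, so W = 92 kg.

92.0 kg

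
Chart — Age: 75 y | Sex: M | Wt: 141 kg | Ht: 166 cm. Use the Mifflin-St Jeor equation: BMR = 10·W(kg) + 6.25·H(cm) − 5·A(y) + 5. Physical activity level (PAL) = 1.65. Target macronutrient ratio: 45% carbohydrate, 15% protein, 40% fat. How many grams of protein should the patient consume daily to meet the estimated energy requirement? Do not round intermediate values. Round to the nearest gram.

Mifflin-St Jeor (male): BMR = 10(141) + 6.25(166) − 5(75) + 5 = 1410 + 1037.5 − 375 + 5 = 2077.5 kcal/day.
TEE = 2077.5 × 1.65 = 3427.875 kcal/day.
Protein energy = 15% × 3427.875 = 514.1813 kcal.
Protein = 514.1813 ÷ 4 kcal/g = 128.5453 g.

129 g/day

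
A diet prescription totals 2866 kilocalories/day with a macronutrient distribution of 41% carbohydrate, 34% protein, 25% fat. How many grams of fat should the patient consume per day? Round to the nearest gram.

Fat energy = 25% × 2866 = 716.5 kcal.
At 9 kcal/g: 716.5 ÷ 9 = 79.6111 g.

80 g/day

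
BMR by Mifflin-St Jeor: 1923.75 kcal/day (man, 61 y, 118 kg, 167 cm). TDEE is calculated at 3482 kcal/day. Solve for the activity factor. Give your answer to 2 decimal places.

Activity factor = TEE ÷ BMR = 3482 ÷ 1923.75 = 1.81.

1.81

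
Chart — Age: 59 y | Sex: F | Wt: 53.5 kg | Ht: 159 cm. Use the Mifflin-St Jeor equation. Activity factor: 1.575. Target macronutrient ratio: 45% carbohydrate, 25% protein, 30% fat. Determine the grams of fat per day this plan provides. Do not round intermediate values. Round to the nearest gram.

Mifflin-St Jeor (female): BMR = 10(53.5) + 6.25(159) − 5(59) − 161 = 535 + 993.75 − 295 − 161 = 1072.75 kcal/day.
TEE = 1072.75 × 1.575 = 1689.5813 kcal/day.
Fat energy = 30% × 1689.5813 = 506.8744 kcal.
Fat = 506.8744 ÷ 9 kcal/g = 56.3194 g.

56 g/day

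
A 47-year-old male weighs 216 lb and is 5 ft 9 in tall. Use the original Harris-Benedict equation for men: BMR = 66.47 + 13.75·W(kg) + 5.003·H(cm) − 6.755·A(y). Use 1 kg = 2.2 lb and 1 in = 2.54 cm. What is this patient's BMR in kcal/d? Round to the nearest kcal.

Convert to metric: weight = 216 ÷ 2.2 = 98.1818 kg; height = (5×12 + 9) × 2.54 = 69 × 2.54 = 175.26 cm.
Harris-Benedict: BMR = 66.47 + 13.75(98.1818) + 5.003(175.26) − 6.755(47) = 1975.8108 kcal/day.

1976 kcal/d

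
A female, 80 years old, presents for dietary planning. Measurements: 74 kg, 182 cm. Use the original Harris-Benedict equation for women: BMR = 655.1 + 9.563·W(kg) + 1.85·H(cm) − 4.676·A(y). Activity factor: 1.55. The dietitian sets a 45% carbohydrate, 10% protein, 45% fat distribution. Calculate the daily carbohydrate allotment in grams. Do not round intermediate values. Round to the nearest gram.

Harris-Benedict: BMR = 655.1 + 9.563(74) + 1.85(182) − 4.676(80) = 1325.382 kcal/day.
TEE = 1325.382 × 1.55 = 2054.3421 kcal/day.
Carbohydrate energy = 45% × 2054.3421 = 924.4539 kcal.
Carbohydrate = 924.4539 ÷ 4 kcal/g = 231.1135 g.

231 g/day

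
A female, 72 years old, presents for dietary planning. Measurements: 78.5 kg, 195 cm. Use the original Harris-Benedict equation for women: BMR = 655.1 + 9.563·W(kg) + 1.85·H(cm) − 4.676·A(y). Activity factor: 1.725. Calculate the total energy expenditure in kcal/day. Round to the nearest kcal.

2467 kcal/day

Harris-Benedict: BMR = 655.1 + 9.563(78.5) + 1.85(195) − 4.676(72) = 1429.8735 kcal/day.
TEE = BMR × activity factor = 1429.8735 × 1.725 = 2466.5318 kcal/day.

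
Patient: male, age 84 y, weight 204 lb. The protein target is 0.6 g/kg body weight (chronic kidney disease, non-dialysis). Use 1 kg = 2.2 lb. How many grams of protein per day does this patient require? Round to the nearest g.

56 g/day

Weight in kg = 204 ÷ 2.2 = 92.7273 kg.
Protein = 0.6 g/kg × 92.7273 kg = 55.6364 g/day.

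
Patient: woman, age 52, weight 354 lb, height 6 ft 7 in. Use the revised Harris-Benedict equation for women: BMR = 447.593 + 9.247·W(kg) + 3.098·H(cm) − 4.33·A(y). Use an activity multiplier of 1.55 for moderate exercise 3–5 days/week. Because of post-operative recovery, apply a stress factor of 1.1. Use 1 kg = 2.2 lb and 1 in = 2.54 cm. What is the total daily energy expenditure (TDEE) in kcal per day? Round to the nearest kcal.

3976 kcal per day

Convert to metric: weight = 354 ÷ 2.2 = 160.9091 kg; height = (6×12 + 7) × 2.54 = 79 × 2.54 = 200.66 cm.
Harris-Benedict: BMR = 447.593 + 9.247(160.9091) + 3.098(200.66) − 4.33(52) = 2332.004 kcal/day.
TEE = BMR × activity factor = 2332.004 × 1.55 = 3614.6063 kcal/day.
Apply stress factor: 3614.6063 × 1.1 = 3976.0669 kcal/day.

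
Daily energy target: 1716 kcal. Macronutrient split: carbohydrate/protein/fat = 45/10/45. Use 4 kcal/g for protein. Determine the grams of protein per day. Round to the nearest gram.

43 g/day

Protein energy = 10% × 1716 = 171.6 kcal.
At 4 kcal/g: 171.6 ÷ 4 = 42.9 g.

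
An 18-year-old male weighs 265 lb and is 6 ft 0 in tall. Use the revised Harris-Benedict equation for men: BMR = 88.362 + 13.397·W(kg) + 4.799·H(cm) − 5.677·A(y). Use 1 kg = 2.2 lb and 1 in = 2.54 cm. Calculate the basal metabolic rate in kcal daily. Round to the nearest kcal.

Convert to metric: weight = 265 ÷ 2.2 = 120.4545 kg; height = (6×12 + 0) × 2.54 = 72 × 2.54 = 182.88 cm.
Harris-Benedict: BMR = 88.362 + 13.397(120.4545) + 4.799(182.88) − 5.677(18) = 2477.5467 kcal/day.

2478 kcal daily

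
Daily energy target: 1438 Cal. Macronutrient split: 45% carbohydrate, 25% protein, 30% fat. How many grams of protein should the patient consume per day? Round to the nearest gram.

90 g/day

Protein energy = 25% × 1438 = 359.5 kcal.
At 4 kcal/g: 359.5 ÷ 4 = 89.875 g.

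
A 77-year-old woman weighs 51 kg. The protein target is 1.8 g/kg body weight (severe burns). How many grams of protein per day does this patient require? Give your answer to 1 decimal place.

91.8 g/day

Protein = 1.8 g/kg × 51 kg = 91.8 g/day.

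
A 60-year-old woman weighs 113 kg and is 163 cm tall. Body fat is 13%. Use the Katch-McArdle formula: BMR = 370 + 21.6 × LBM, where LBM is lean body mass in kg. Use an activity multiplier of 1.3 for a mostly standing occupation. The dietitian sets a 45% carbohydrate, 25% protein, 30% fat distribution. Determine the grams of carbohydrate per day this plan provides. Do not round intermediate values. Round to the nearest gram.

LBM = 113 × (1 − 0.13) = 98.31 kg. Katch-McArdle: BMR = 370 + 21.6 × 98.31 = 2493.496 kcal/day.
TEE = 2493.496 × 1.3 = 3241.5448 kcal/day.
Carbohydrate energy = 45% × 3241.5448 = 1458.6952 kcal.
Carbohydrate = 1458.6952 ÷ 4 kcal/g = 364.6738 g.

365 g/day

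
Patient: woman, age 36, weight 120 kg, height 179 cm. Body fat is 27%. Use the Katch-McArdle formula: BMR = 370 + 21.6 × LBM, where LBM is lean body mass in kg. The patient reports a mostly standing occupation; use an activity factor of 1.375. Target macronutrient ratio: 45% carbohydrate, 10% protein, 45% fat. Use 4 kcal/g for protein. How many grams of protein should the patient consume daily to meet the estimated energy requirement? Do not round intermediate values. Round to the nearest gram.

78 g/day

LBM = 120 × (1 − 0.27) = 87.6 kg. Katch-McArdle: BMR = 370 + 21.6 × 87.6 = 2262.16 kcal/day.
TEE = 2262.16 × 1.375 = 3110.47 kcal/day.
Protein energy = 10% × 3110.47 = 311.047 kcal.
Protein = 311.047 ÷ 4 kcal/g = 77.7618 g.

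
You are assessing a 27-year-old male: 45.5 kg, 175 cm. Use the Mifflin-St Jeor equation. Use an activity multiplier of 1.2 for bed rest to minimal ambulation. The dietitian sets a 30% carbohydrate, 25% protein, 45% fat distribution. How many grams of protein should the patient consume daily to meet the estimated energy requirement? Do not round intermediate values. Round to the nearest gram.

106 g/day

Mifflin-St Jeor (male): BMR = 10(45.5) + 6.25(175) − 5(27) + 5 = 455 + 1093.75 − 135 + 5 = 1418.75 kcal/day.
TEE = 1418.75 × 1.2 = 1702.5 kcal/day.
Protein energy = 25% × 1702.5 = 425.625 kcal.
Protein = 425.625 ÷ 4 kcal/g = 106.4063 g.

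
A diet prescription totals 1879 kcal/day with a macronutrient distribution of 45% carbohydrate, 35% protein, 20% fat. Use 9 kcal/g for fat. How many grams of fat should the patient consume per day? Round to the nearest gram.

42 g/day

Fat energy = 20% × 1879 = 375.8 kcal.
At 9 kcal/g: 375.8 ÷ 9 = 41.7556 g.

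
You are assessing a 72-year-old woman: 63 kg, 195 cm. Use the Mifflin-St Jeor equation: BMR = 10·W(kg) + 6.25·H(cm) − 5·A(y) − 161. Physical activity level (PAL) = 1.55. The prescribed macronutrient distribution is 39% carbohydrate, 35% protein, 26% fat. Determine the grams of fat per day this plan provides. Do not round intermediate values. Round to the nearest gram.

59 g/day

Mifflin-St Jeor (female): BMR = 10(63) + 6.25(195) − 5(72) − 161 = 630 + 1218.75 − 360 − 161 = 1327.75 kcal/day.
TEE = 1327.75 × 1.55 = 2058.0125 kcal/day.
Fat energy = 26% × 2058.0125 = 535.0833 kcal.
Fat = 535.0833 ÷ 9 kcal/g = 59.4537 g.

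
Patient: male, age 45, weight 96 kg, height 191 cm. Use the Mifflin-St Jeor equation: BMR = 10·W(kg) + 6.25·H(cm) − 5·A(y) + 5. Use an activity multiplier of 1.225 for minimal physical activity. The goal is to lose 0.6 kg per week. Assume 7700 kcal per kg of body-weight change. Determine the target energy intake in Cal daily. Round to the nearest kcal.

1709 Cal daily

Mifflin-St Jeor (male): BMR = 10(96) + 6.25(191) − 5(45) + 5 = 960 + 1193.75 − 225 + 5 = 1933.75 kcal/day.
TEE = 1933.75 × 1.225 = 2368.8438 kcal/day.
Required daily deficit = 0.6 × 7700 ÷ 7 = 660 kcal/day.
Target intake = 2368.8438 − 660 = 1708.8438 kcal/day.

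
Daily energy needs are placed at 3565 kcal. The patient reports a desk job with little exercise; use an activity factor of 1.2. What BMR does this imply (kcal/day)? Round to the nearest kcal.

BMR = TEE ÷ activity factor = 3565 ÷ 1.2 = 2970.8333 kcal/day.

2971 kcal/day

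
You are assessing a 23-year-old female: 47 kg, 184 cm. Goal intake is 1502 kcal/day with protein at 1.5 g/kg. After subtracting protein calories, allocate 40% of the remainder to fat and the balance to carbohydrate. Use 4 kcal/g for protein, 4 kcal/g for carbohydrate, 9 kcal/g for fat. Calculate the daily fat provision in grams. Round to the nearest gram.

Protein = 1.5 × 47 = 70.5 g → 70.5 × 4 = 282 kcal.
Non-protein calories = 1502 − 282 = 1220 kcal.
Fat: 40% × 1220 = 488 kcal; carbohydrate: 732 kcal.
Fat: 488 kcal ÷ 9 kcal/g = 54.2222 g.

54 g/day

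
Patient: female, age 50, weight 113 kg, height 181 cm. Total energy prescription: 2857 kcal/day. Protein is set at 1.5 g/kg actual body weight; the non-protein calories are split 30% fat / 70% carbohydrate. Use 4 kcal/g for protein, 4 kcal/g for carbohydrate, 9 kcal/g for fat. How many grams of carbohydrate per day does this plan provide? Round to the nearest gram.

Protein = 1.5 × 113 = 169.5 g → 169.5 × 4 = 678 kcal.
Non-protein calories = 2857 − 678 = 2179 kcal.
Fat: 30% × 2179 = 653.7 kcal; carbohydrate: 1525.3 kcal.
Carbohydrate: 1525.3 kcal ÷ 4 kcal/g = 381.325 g.

381 g/day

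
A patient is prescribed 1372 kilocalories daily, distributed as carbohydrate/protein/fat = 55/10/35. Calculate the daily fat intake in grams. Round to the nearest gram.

Fat energy = 35% × 1372 = 480.2 kcal.
At 9 kcal/g: 480.2 ÷ 9 = 53.3556 g.

53 g/day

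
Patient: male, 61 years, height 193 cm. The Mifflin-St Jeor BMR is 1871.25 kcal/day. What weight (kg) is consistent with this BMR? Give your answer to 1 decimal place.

96.5 kg

1871.25 = 10·W + 6.25(193) − 5(61) + 5
10·W = 1871.25 − 906.25 = 965, so W = 96.5 kg.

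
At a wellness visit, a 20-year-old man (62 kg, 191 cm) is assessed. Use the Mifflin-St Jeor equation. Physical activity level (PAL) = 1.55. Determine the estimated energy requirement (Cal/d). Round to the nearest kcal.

Mifflin-St Jeor (male): BMR = 10(62) + 6.25(191) − 5(20) + 5 = 620 + 1193.75 − 100 + 5 = 1718.75 kcal/day.
TEE = BMR × activity factor = 1718.75 × 1.55 = 2664.0625 kcal/day.

2664 Cal/d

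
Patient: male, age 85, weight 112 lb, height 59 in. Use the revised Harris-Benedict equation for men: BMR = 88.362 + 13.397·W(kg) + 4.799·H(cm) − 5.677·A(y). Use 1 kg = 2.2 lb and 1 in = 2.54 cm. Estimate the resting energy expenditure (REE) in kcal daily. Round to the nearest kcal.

1007 kcal daily

Convert to metric: weight = 112 ÷ 2.2 = 50.9091 kg; height = 59 × 2.54 = 149.86 cm.
Harris-Benedict: BMR = 88.362 + 13.397(50.9091) + 4.799(149.86) − 5.677(85) = 1007.0242 kcal/day.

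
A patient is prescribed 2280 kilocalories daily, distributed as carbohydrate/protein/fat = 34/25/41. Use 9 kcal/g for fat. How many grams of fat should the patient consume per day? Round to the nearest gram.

Fat energy = 41% × 2280 = 934.8 kcal.
At 9 kcal/g: 934.8 ÷ 9 = 103.8667 g.

104 g/day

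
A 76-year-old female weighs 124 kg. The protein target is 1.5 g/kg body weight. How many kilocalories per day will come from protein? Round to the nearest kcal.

Protein = 1.5 g/kg × 124 kg = 186 g/day.
Protein energy = 186 g × 4 kcal/g = 744 kcal/day.

744 kcal/day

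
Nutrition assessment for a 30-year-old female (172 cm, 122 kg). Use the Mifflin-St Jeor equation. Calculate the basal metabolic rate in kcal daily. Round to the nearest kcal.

1984 kcal daily

Mifflin-St Jeor (female): BMR = 10(122) + 6.25(172) − 5(30) − 161 = 1220 + 1075 − 150 − 161 = 1984 kcal/day.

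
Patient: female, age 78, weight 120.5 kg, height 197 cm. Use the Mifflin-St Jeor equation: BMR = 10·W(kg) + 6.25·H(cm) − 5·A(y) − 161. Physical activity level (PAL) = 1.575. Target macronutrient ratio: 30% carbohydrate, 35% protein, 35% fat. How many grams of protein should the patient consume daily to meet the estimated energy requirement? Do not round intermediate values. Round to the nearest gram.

260 g/day

Mifflin-St Jeor (female): BMR = 10(120.5) + 6.25(197) − 5(78) − 161 = 1205 + 1231.25 − 390 − 161 = 1885.25 kcal/day.
TEE = 1885.25 × 1.575 = 2969.2688 kcal/day.
Protein energy = 35% × 2969.2688 = 1039.2441 kcal.
Protein = 1039.2441 ÷ 4 kcal/g = 259.811 g.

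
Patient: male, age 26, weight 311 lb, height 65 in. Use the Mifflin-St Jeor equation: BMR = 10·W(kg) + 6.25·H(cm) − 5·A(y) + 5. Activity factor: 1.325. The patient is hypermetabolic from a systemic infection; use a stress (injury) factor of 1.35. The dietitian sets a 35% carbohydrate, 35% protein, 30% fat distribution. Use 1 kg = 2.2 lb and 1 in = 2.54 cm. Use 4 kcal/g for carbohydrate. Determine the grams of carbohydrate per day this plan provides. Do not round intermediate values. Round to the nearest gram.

Convert to metric: weight = 311 ÷ 2.2 = 141.3636 kg; height = 65 × 2.54 = 165.1 cm.
Mifflin-St Jeor (male): BMR = 10(141.3636) + 6.25(165.1) − 5(26) + 5 = 1413.6364 + 1031.875 − 130 + 5 = 2320.5114 kcal/day.
TEE = 2320.5114 × 1.325 = 3074.6776 kcal/day.
With stress factor 1.35: 3074.6776 × 1.35 = 4150.8147 kcal/day.
Carbohydrate energy = 35% × 4150.8147 = 1452.7851 kcal.
Carbohydrate = 1452.7851 ÷ 4 kcal/g = 363.1963 g.

363 g/day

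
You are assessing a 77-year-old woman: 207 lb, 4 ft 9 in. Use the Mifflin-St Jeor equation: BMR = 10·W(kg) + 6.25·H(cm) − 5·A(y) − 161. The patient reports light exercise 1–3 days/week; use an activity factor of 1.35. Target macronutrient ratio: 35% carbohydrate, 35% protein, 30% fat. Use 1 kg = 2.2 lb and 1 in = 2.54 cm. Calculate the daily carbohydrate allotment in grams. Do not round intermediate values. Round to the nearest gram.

154 g/day

Convert to metric: weight = 207 ÷ 2.2 = 94.0909 kg; height = (4×12 + 9) × 2.54 = 57 × 2.54 = 144.78 cm.
Mifflin-St Jeor (female): BMR = 10(94.0909) + 6.25(144.78) − 5(77) − 161 = 940.9091 + 904.875 − 385 − 161 = 1299.7841 kcal/day.
TEE = 1299.7841 × 1.35 = 1754.7085 kcal/day.
Carbohydrate energy = 35% × 1754.7085 = 614.148 kcal.
Carbohydrate = 614.148 ÷ 4 kcal/g = 153.537 g.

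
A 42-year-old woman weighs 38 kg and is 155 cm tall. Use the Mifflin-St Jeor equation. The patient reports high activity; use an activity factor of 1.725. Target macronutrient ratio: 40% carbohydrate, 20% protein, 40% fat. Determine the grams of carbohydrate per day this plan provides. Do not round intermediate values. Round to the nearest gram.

169 g/day

Mifflin-St Jeor (female): BMR = 10(38) + 6.25(155) − 5(42) − 161 = 380 + 968.75 − 210 − 161 = 977.75 kcal/day.
TEE = 977.75 × 1.725 = 1686.6188 kcal/day.
Carbohydrate energy = 40% × 1686.6188 = 674.6475 kcal.
Carbohydrate = 674.6475 ÷ 4 kcal/g = 168.6619 g.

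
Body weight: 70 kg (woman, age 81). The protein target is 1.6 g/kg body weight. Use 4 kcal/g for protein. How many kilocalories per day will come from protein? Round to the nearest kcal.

Protein = 1.6 g/kg × 70 kg = 112 g/day.
Protein energy = 112 g × 4 kcal/g = 448 kcal/day.

448 kcal/day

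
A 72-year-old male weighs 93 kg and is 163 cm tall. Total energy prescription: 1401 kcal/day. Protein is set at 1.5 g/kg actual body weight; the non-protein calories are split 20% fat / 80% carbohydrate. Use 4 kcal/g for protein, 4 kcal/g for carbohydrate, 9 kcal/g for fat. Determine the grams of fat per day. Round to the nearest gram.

Protein = 1.5 × 93 = 139.5 g → 139.5 × 4 = 558 kcal.
Non-protein calories = 1401 − 558 = 843 kcal.
Fat: 20% × 843 = 168.6 kcal; carbohydrate: 674.4 kcal.
Fat: 168.6 kcal ÷ 9 kcal/g = 18.7333 g.

19 g/day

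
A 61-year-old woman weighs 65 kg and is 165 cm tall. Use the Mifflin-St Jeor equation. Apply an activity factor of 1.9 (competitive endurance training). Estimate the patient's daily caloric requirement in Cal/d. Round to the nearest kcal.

2309 Cal/d

Mifflin-St Jeor (female): BMR = 10(65) + 6.25(165) − 5(61) − 161 = 650 + 1031.25 − 305 − 161 = 1215.25 kcal/day.
TEE = BMR × activity factor = 1215.25 × 1.9 = 2308.975 kcal/day.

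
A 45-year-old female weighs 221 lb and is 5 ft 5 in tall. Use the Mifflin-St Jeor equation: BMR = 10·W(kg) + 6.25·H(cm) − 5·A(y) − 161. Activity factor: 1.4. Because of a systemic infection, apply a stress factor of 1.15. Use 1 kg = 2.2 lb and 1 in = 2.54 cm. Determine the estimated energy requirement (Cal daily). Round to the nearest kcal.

Convert to metric: weight = 221 ÷ 2.2 = 100.4545 kg; height = (5×12 + 5) × 2.54 = 65 × 2.54 = 165.1 cm.
Mifflin-St Jeor (female): BMR = 10(100.4545) + 6.25(165.1) − 5(45) − 161 = 1004.5455 + 1031.875 − 225 − 161 = 1650.4205 kcal/day.
TEE = BMR × activity factor = 1650.4205 × 1.4 = 2310.5886 kcal/day.
Apply stress factor: 2310.5886 × 1.15 = 2657.1769 kcal/day.

2657 Cal daily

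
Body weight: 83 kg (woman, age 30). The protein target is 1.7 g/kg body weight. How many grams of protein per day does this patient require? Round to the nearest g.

Protein = 1.7 g/kg × 83 kg = 141.1 g/day.

141 g/day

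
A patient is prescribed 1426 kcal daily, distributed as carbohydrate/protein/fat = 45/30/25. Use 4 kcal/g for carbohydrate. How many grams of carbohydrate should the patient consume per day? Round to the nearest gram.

160 g/day

Carbohydrate energy = 45% × 1426 = 641.7 kcal.
At 4 kcal/g: 641.7 ÷ 4 = 160.425 g.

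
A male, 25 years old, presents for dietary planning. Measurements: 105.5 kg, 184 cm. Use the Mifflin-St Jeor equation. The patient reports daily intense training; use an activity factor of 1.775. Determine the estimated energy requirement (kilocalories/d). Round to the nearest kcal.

3701 kilocalories/d

Mifflin-St Jeor (male): BMR = 10(105.5) + 6.25(184) − 5(25) + 5 = 1055 + 1150 − 125 + 5 = 2085 kcal/day.
TEE = BMR × activity factor = 2085 × 1.775 = 3700.875 kcal/day.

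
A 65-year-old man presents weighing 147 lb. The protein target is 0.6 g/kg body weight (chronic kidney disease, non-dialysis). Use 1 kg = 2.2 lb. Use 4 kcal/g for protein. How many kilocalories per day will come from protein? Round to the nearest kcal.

Weight in kg = 147 ÷ 2.2 = 66.8182 kg.
Protein = 0.6 g/kg × 66.8182 kg = 40.0909 g/day.
Protein energy = 40.0909 g × 4 kcal/g = 160.3636 kcal/day.

160 kcal/day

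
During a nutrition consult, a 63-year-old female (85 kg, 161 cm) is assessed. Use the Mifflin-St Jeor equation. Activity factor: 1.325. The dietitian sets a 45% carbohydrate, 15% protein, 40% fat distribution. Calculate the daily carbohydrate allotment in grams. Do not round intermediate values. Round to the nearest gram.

Mifflin-St Jeor (female): BMR = 10(85) + 6.25(161) − 5(63) − 161 = 850 + 1006.25 − 315 − 161 = 1380.25 kcal/day.
TEE = 1380.25 × 1.325 = 1828.8313 kcal/day.
Carbohydrate energy = 45% × 1828.8313 = 822.9741 kcal.
Carbohydrate = 822.9741 ÷ 4 kcal/g = 205.7435 g.

206 g/day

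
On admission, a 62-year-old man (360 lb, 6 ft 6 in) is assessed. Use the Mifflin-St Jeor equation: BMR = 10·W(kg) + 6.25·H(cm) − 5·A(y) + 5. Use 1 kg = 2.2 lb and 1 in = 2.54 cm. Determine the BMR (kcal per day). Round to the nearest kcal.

Convert to metric: weight = 360 ÷ 2.2 = 163.6364 kg; height = (6×12 + 6) × 2.54 = 78 × 2.54 = 198.12 cm.
Mifflin-St Jeor (male): BMR = 10(163.6364) + 6.25(198.12) − 5(62) + 5 = 1636.3636 + 1238.25 − 310 + 5 = 2569.6136 kcal/day.

2570 kcal per day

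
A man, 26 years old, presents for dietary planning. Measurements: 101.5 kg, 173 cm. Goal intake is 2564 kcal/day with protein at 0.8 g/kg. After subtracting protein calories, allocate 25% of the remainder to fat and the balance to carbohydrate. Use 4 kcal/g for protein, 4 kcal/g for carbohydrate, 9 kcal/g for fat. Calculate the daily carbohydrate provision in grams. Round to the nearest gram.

Protein = 0.8 × 101.5 = 81.2 g → 81.2 × 4 = 324.8 kcal.
Non-protein calories = 2564 − 324.8 = 2239.2 kcal.
Fat: 25% × 2239.2 = 559.8 kcal; carbohydrate: 1679.4 kcal.
Carbohydrate: 1679.4 kcal ÷ 4 kcal/g = 419.85 g.

420 g/day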